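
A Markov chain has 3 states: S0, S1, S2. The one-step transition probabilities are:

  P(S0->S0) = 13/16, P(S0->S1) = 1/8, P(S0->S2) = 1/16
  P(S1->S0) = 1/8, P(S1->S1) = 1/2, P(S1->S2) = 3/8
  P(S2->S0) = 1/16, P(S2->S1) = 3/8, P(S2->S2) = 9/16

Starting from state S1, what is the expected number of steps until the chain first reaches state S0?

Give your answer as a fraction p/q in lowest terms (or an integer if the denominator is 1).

Answer: 52/5

Derivation:
Let h_i = expected steps to first reach S0 from state i.
Boundary: h_S0 = 0.
First-step equations for the other states:
  h_S1 = 1 + 1/8*h_S0 + 1/2*h_S1 + 3/8*h_S2
  h_S2 = 1 + 1/16*h_S0 + 3/8*h_S1 + 9/16*h_S2

Substituting h_S0 = 0 and rearranging gives the linear system (I - Q) h = 1:
  [1/2, -3/8] . (h_S1, h_S2) = 1
  [-3/8, 7/16] . (h_S1, h_S2) = 1

Solving yields:
  h_S1 = 52/5
  h_S2 = 56/5

Starting state is S1, so the expected hitting time is h_S1 = 52/5.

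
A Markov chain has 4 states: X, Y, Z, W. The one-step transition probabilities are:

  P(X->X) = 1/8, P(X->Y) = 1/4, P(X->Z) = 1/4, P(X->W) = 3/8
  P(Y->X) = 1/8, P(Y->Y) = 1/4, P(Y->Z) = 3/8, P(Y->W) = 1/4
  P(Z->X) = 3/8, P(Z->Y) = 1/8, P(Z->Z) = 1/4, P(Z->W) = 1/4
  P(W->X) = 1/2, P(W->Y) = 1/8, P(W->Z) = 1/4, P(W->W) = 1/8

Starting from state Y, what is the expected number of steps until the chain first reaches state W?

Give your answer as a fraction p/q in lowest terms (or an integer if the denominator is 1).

Answer: 592/163

Derivation:
Let h_i = expected steps to first reach W from state i.
Boundary: h_W = 0.
First-step equations for the other states:
  h_X = 1 + 1/8*h_X + 1/4*h_Y + 1/4*h_Z + 3/8*h_W
  h_Y = 1 + 1/8*h_X + 1/4*h_Y + 3/8*h_Z + 1/4*h_W
  h_Z = 1 + 3/8*h_X + 1/8*h_Y + 1/4*h_Z + 1/4*h_W

Substituting h_W = 0 and rearranging gives the linear system (I - Q) h = 1:
  [7/8, -1/4, -1/4] . (h_X, h_Y, h_Z) = 1
  [-1/8, 3/4, -3/8] . (h_X, h_Y, h_Z) = 1
  [-3/8, -1/8, 3/4] . (h_X, h_Y, h_Z) = 1

Solving yields:
  h_X = 520/163
  h_Y = 592/163
  h_Z = 576/163

Starting state is Y, so the expected hitting time is h_Y = 592/163.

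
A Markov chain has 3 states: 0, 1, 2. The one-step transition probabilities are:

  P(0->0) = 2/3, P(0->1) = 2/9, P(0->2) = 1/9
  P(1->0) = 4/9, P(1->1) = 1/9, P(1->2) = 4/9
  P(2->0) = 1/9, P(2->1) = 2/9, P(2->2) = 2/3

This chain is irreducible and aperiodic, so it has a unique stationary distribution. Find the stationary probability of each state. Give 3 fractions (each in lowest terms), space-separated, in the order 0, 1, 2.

Answer: 2/5 1/5 2/5

Derivation:
The stationary distribution satisfies pi = pi * P, i.e.:
  pi_0 = 2/3*pi_0 + 4/9*pi_1 + 1/9*pi_2
  pi_1 = 2/9*pi_0 + 1/9*pi_1 + 2/9*pi_2
  pi_2 = 1/9*pi_0 + 4/9*pi_1 + 2/3*pi_2
with normalization: pi_0 + pi_1 + pi_2 = 1.

Using the first 2 balance equations plus normalization, the linear system A*pi = b is:
  [-1/3, 4/9, 1/9] . pi = 0
  [2/9, -8/9, 2/9] . pi = 0
  [1, 1, 1] . pi = 1

Solving yields:
  pi_0 = 2/5
  pi_1 = 1/5
  pi_2 = 2/5

Verification (pi * P):
  2/5*2/3 + 1/5*4/9 + 2/5*1/9 = 2/5 = pi_0  (ok)
  2/5*2/9 + 1/5*1/9 + 2/5*2/9 = 1/5 = pi_1  (ok)
  2/5*1/9 + 1/5*4/9 + 2/5*2/3 = 2/5 = pi_2  (ok)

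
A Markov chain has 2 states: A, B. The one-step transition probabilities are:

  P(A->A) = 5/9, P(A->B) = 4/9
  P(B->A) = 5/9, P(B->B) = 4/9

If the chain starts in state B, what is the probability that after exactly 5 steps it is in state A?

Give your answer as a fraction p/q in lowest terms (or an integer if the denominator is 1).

Computing P^5 by repeated multiplication:
P^1 =
  A: [5/9, 4/9]
  B: [5/9, 4/9]
P^2 =
  A: [5/9, 4/9]
  B: [5/9, 4/9]
P^3 =
  A: [5/9, 4/9]
  B: [5/9, 4/9]
P^4 =
  A: [5/9, 4/9]
  B: [5/9, 4/9]
P^5 =
  A: [5/9, 4/9]
  B: [5/9, 4/9]

(P^5)[B -> A] = 5/9

Answer: 5/9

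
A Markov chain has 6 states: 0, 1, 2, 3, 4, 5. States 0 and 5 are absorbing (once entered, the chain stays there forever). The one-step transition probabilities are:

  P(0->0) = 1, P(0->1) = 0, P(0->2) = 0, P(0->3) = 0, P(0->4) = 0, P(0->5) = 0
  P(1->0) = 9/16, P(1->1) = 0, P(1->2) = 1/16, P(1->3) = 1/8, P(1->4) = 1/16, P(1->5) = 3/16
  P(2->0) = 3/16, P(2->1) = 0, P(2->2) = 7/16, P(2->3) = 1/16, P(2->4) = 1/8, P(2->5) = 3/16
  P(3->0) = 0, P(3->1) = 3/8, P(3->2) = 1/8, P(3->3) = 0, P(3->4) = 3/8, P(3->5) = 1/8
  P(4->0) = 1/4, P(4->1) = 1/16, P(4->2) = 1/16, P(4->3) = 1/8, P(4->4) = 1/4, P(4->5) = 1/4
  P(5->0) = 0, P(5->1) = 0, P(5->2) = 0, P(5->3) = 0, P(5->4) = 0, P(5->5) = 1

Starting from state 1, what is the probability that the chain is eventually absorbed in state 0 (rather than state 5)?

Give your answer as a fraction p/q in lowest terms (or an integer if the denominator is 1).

Answer: 7957/11511

Derivation:
Let a_i = P(absorbed in 0 | start in state i).
Boundary conditions: a_0 = 1, a_5 = 0.
For each transient state i, a_i = sum_j P(i->j) * a_j:
  a_1 = 9/16*a_0 + 0*a_1 + 1/16*a_2 + 1/8*a_3 + 1/16*a_4 + 3/16*a_5
  a_2 = 3/16*a_0 + 0*a_1 + 7/16*a_2 + 1/16*a_3 + 1/8*a_4 + 3/16*a_5
  a_3 = 0*a_0 + 3/8*a_1 + 1/8*a_2 + 0*a_3 + 3/8*a_4 + 1/8*a_5
  a_4 = 1/4*a_0 + 1/16*a_1 + 1/16*a_2 + 1/8*a_3 + 1/4*a_4 + 1/4*a_5

Substituting a_0 = 1 and a_5 = 0, rearrange to (I - Q) a = r where r[i] = P(i -> 0):
  [1, -1/16, -1/8, -1/16] . (a_1, a_2, a_3, a_4) = 9/16
  [0, 9/16, -1/16, -1/8] . (a_1, a_2, a_3, a_4) = 3/16
  [-3/8, -1/8, 1, -3/8] . (a_1, a_2, a_3, a_4) = 0
  [-1/16, -1/16, -1/8, 3/4] . (a_1, a_2, a_3, a_4) = 1/4

Solving yields:
  a_1 = 7957/11511
  a_2 = 5827/11511
  a_3 = 5954/11511
  a_4 = 5978/11511

Starting state is 1, so the absorption probability is a_1 = 7957/11511.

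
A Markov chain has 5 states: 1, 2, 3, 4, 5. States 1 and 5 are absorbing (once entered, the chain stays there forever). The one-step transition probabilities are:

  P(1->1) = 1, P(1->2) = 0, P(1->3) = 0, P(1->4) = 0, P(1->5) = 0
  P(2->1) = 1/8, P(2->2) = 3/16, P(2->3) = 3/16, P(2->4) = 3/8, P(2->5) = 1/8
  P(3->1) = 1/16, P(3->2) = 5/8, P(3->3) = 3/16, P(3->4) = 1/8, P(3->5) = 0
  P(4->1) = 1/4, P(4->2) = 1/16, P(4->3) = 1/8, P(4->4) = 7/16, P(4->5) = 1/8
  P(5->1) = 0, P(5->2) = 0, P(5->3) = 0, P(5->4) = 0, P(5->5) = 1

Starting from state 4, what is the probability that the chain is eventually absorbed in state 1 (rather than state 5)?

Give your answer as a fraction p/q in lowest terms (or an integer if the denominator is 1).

Answer: 651/995

Derivation:
Let a_i = P(absorbed in 1 | start in state i).
Boundary conditions: a_1 = 1, a_5 = 0.
For each transient state i, a_i = sum_j P(i->j) * a_j:
  a_2 = 1/8*a_1 + 3/16*a_2 + 3/16*a_3 + 3/8*a_4 + 1/8*a_5
  a_3 = 1/16*a_1 + 5/8*a_2 + 3/16*a_3 + 1/8*a_4 + 0*a_5
  a_4 = 1/4*a_1 + 1/16*a_2 + 1/8*a_3 + 7/16*a_4 + 1/8*a_5

Substituting a_1 = 1 and a_5 = 0, rearrange to (I - Q) a = r where r[i] = P(i -> 1):
  [13/16, -3/16, -3/8] . (a_2, a_3, a_4) = 1/8
  [-5/8, 13/16, -1/8] . (a_2, a_3, a_4) = 1/16
  [-1/16, -1/8, 9/16] . (a_2, a_3, a_4) = 1/4

Solving yields:
  a_2 = 601/995
  a_3 = 639/995
  a_4 = 651/995

Starting state is 4, so the absorption probability is a_4 = 651/995.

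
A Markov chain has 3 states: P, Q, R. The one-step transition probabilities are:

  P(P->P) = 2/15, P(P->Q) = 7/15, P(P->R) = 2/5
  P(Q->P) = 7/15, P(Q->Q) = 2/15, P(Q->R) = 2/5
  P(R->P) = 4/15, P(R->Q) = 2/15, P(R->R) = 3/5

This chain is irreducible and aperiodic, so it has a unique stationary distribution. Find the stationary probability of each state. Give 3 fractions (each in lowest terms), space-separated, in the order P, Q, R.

The stationary distribution satisfies pi = pi * P, i.e.:
  pi_P = 2/15*pi_P + 7/15*pi_Q + 4/15*pi_R
  pi_Q = 7/15*pi_P + 2/15*pi_Q + 2/15*pi_R
  pi_R = 2/5*pi_P + 2/5*pi_Q + 3/5*pi_R
with normalization: pi_P + pi_Q + pi_R = 1.

Using the first 2 balance equations plus normalization, the linear system A*pi = b is:
  [-13/15, 7/15, 4/15] . pi = 0
  [7/15, -13/15, 2/15] . pi = 0
  [1, 1, 1] . pi = 1

Solving yields:
  pi_P = 11/40
  pi_Q = 9/40
  pi_R = 1/2

Verification (pi * P):
  11/40*2/15 + 9/40*7/15 + 1/2*4/15 = 11/40 = pi_P  (ok)
  11/40*7/15 + 9/40*2/15 + 1/2*2/15 = 9/40 = pi_Q  (ok)
  11/40*2/5 + 9/40*2/5 + 1/2*3/5 = 1/2 = pi_R  (ok)

Answer: 11/40 9/40 1/2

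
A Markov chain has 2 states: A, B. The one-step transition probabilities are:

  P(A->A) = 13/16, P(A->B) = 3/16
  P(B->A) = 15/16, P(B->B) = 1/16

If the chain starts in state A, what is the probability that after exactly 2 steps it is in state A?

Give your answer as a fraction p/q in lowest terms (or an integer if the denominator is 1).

Computing P^2 by repeated multiplication:
P^1 =
  A: [13/16, 3/16]
  B: [15/16, 1/16]
P^2 =
  A: [107/128, 21/128]
  B: [105/128, 23/128]

(P^2)[A -> A] = 107/128

Answer: 107/128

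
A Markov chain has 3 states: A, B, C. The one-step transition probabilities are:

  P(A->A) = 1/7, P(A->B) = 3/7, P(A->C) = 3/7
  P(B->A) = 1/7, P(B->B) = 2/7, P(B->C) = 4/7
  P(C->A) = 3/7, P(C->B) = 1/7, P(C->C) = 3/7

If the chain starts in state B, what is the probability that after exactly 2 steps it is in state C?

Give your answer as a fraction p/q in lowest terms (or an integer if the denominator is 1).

Computing P^2 by repeated multiplication:
P^1 =
  A: [1/7, 3/7, 3/7]
  B: [1/7, 2/7, 4/7]
  C: [3/7, 1/7, 3/7]
P^2 =
  A: [13/49, 12/49, 24/49]
  B: [15/49, 11/49, 23/49]
  C: [13/49, 2/7, 22/49]

(P^2)[B -> C] = 23/49

Answer: 23/49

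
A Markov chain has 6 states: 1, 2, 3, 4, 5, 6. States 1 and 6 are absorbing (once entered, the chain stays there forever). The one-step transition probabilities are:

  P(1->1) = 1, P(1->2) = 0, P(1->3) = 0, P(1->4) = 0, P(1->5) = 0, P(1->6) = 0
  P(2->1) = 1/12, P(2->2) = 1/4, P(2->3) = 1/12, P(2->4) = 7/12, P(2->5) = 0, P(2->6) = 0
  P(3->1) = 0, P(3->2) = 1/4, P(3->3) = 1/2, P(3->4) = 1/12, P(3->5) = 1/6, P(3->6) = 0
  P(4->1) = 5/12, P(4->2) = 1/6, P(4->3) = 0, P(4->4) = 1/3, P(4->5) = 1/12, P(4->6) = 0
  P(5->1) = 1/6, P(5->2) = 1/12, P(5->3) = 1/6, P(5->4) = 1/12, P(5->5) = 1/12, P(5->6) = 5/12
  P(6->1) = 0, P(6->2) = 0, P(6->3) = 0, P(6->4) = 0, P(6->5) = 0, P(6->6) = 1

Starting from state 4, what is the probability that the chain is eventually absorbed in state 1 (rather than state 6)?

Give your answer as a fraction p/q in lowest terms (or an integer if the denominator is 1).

Answer: 2861/3136

Derivation:
Let a_i = P(absorbed in 1 | start in state i).
Boundary conditions: a_1 = 1, a_6 = 0.
For each transient state i, a_i = sum_j P(i->j) * a_j:
  a_2 = 1/12*a_1 + 1/4*a_2 + 1/12*a_3 + 7/12*a_4 + 0*a_5 + 0*a_6
  a_3 = 0*a_1 + 1/4*a_2 + 1/2*a_3 + 1/12*a_4 + 1/6*a_5 + 0*a_6
  a_4 = 5/12*a_1 + 1/6*a_2 + 0*a_3 + 1/3*a_4 + 1/12*a_5 + 0*a_6
  a_5 = 1/6*a_1 + 1/12*a_2 + 1/6*a_3 + 1/12*a_4 + 1/12*a_5 + 5/12*a_6

Substituting a_1 = 1 and a_6 = 0, rearrange to (I - Q) a = r where r[i] = P(i -> 1):
  [3/4, -1/12, -7/12, 0] . (a_2, a_3, a_4, a_5) = 1/12
  [-1/4, 1/2, -1/12, -1/6] . (a_2, a_3, a_4, a_5) = 0
  [-1/6, 0, 2/3, -1/12] . (a_2, a_3, a_4, a_5) = 5/12
  [-1/12, -1/6, -1/12, 11/12] . (a_2, a_3, a_4, a_5) = 1/6

Solving yields:
  a_2 = 2841/3136
  a_3 = 1203/1568
  a_4 = 2861/3136
  a_5 = 109/224

Starting state is 4, so the absorption probability is a_4 = 2861/3136.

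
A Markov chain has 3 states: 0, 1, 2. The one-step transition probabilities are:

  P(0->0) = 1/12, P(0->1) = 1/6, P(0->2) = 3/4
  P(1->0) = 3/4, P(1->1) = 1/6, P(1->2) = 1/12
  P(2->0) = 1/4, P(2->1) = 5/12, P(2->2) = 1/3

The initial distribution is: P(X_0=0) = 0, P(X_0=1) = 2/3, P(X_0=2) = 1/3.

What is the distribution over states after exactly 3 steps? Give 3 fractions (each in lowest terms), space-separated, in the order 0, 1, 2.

Answer: 133/432 85/288 343/864

Derivation:
Propagating the distribution step by step (d_{t+1} = d_t * P):
d_0 = (0=0, 1=2/3, 2=1/3)
  d_1[0] = 0*1/12 + 2/3*3/4 + 1/3*1/4 = 7/12
  d_1[1] = 0*1/6 + 2/3*1/6 + 1/3*5/12 = 1/4
  d_1[2] = 0*3/4 + 2/3*1/12 + 1/3*1/3 = 1/6
d_1 = (0=7/12, 1=1/4, 2=1/6)
  d_2[0] = 7/12*1/12 + 1/4*3/4 + 1/6*1/4 = 5/18
  d_2[1] = 7/12*1/6 + 1/4*1/6 + 1/6*5/12 = 5/24
  d_2[2] = 7/12*3/4 + 1/4*1/12 + 1/6*1/3 = 37/72
d_2 = (0=5/18, 1=5/24, 2=37/72)
  d_3[0] = 5/18*1/12 + 5/24*3/4 + 37/72*1/4 = 133/432
  d_3[1] = 5/18*1/6 + 5/24*1/6 + 37/72*5/12 = 85/288
  d_3[2] = 5/18*3/4 + 5/24*1/12 + 37/72*1/3 = 343/864
d_3 = (0=133/432, 1=85/288, 2=343/864)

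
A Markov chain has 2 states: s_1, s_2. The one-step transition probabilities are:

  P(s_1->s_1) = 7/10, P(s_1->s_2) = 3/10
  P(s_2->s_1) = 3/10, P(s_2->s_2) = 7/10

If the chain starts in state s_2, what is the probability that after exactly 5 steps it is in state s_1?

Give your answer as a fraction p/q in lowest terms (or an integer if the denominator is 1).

Answer: 3093/6250

Derivation:
Computing P^5 by repeated multiplication:
P^1 =
  s_1: [7/10, 3/10]
  s_2: [3/10, 7/10]
P^2 =
  s_1: [29/50, 21/50]
  s_2: [21/50, 29/50]
P^3 =
  s_1: [133/250, 117/250]
  s_2: [117/250, 133/250]
P^4 =
  s_1: [641/1250, 609/1250]
  s_2: [609/1250, 641/1250]
P^5 =
  s_1: [3157/6250, 3093/6250]
  s_2: [3093/6250, 3157/6250]

(P^5)[s_2 -> s_1] = 3093/6250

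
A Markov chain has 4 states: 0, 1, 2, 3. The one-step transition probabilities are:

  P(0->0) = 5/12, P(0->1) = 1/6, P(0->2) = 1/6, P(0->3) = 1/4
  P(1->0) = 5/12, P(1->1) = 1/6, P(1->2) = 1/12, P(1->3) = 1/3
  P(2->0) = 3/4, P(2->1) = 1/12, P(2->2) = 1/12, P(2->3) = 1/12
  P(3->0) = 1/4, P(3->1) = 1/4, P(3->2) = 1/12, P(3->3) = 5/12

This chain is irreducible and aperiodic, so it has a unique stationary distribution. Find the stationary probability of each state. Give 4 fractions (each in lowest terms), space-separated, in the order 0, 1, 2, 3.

Answer: 307/755 137/755 177/1510 89/302

Derivation:
The stationary distribution satisfies pi = pi * P, i.e.:
  pi_0 = 5/12*pi_0 + 5/12*pi_1 + 3/4*pi_2 + 1/4*pi_3
  pi_1 = 1/6*pi_0 + 1/6*pi_1 + 1/12*pi_2 + 1/4*pi_3
  pi_2 = 1/6*pi_0 + 1/12*pi_1 + 1/12*pi_2 + 1/12*pi_3
  pi_3 = 1/4*pi_0 + 1/3*pi_1 + 1/12*pi_2 + 5/12*pi_3
with normalization: pi_0 + pi_1 + pi_2 + pi_3 = 1.

Using the first 3 balance equations plus normalization, the linear system A*pi = b is:
  [-7/12, 5/12, 3/4, 1/4] . pi = 0
  [1/6, -5/6, 1/12, 1/4] . pi = 0
  [1/6, 1/12, -11/12, 1/12] . pi = 0
  [1, 1, 1, 1] . pi = 1

Solving yields:
  pi_0 = 307/755
  pi_1 = 137/755
  pi_2 = 177/1510
  pi_3 = 89/302

Verification (pi * P):
  307/755*5/12 + 137/755*5/12 + 177/1510*3/4 + 89/302*1/4 = 307/755 = pi_0  (ok)
  307/755*1/6 + 137/755*1/6 + 177/1510*1/12 + 89/302*1/4 = 137/755 = pi_1  (ok)
  307/755*1/6 + 137/755*1/12 + 177/1510*1/12 + 89/302*1/12 = 177/1510 = pi_2  (ok)
  307/755*1/4 + 137/755*1/3 + 177/1510*1/12 + 89/302*5/12 = 89/302 = pi_3  (ok)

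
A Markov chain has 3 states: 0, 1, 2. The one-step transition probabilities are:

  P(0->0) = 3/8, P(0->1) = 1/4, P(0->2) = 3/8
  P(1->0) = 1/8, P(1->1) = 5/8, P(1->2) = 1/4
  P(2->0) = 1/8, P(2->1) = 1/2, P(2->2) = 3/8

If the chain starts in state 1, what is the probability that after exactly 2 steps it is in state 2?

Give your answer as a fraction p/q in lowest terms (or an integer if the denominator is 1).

Computing P^2 by repeated multiplication:
P^1 =
  0: [3/8, 1/4, 3/8]
  1: [1/8, 5/8, 1/4]
  2: [1/8, 1/2, 3/8]
P^2 =
  0: [7/32, 7/16, 11/32]
  1: [5/32, 35/64, 19/64]
  2: [5/32, 17/32, 5/16]

(P^2)[1 -> 2] = 19/64

Answer: 19/64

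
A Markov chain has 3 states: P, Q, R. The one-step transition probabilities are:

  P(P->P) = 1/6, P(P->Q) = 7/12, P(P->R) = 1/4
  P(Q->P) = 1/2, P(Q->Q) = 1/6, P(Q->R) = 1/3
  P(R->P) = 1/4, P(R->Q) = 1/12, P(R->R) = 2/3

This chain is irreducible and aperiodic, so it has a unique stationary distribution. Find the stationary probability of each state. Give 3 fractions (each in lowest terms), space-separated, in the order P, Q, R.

Answer: 36/125 31/125 58/125

Derivation:
The stationary distribution satisfies pi = pi * P, i.e.:
  pi_P = 1/6*pi_P + 1/2*pi_Q + 1/4*pi_R
  pi_Q = 7/12*pi_P + 1/6*pi_Q + 1/12*pi_R
  pi_R = 1/4*pi_P + 1/3*pi_Q + 2/3*pi_R
with normalization: pi_P + pi_Q + pi_R = 1.

Using the first 2 balance equations plus normalization, the linear system A*pi = b is:
  [-5/6, 1/2, 1/4] . pi = 0
  [7/12, -5/6, 1/12] . pi = 0
  [1, 1, 1] . pi = 1

Solving yields:
  pi_P = 36/125
  pi_Q = 31/125
  pi_R = 58/125

Verification (pi * P):
  36/125*1/6 + 31/125*1/2 + 58/125*1/4 = 36/125 = pi_P  (ok)
  36/125*7/12 + 31/125*1/6 + 58/125*1/12 = 31/125 = pi_Q  (ok)
  36/125*1/4 + 31/125*1/3 + 58/125*2/3 = 58/125 = pi_R  (ok)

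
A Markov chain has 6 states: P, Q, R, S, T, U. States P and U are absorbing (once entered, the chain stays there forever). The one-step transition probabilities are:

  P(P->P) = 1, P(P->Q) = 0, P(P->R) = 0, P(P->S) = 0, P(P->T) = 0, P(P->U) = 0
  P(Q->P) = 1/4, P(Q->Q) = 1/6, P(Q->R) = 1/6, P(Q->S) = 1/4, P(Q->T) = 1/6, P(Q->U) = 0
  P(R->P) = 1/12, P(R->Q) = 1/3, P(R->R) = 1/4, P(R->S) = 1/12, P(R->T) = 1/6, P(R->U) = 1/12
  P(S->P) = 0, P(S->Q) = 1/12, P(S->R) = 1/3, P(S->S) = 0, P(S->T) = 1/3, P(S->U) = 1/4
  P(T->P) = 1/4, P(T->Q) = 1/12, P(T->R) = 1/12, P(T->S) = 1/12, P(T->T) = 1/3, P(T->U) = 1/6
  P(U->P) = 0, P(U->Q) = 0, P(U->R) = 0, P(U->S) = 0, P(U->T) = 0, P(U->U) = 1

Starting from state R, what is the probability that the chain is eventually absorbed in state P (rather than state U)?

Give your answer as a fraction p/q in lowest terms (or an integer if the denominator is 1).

Let a_i = P(absorbed in P | start in state i).
Boundary conditions: a_P = 1, a_U = 0.
For each transient state i, a_i = sum_j P(i->j) * a_j:
  a_Q = 1/4*a_P + 1/6*a_Q + 1/6*a_R + 1/4*a_S + 1/6*a_T + 0*a_U
  a_R = 1/12*a_P + 1/3*a_Q + 1/4*a_R + 1/12*a_S + 1/6*a_T + 1/12*a_U
  a_S = 0*a_P + 1/12*a_Q + 1/3*a_R + 0*a_S + 1/3*a_T + 1/4*a_U
  a_T = 1/4*a_P + 1/12*a_Q + 1/12*a_R + 1/12*a_S + 1/3*a_T + 1/6*a_U

Substituting a_P = 1 and a_U = 0, rearrange to (I - Q) a = r where r[i] = P(i -> P):
  [5/6, -1/6, -1/4, -1/6] . (a_Q, a_R, a_S, a_T) = 1/4
  [-1/3, 3/4, -1/12, -1/6] . (a_Q, a_R, a_S, a_T) = 1/12
  [-1/12, -1/3, 1, -1/3] . (a_Q, a_R, a_S, a_T) = 0
  [-1/12, -1/12, -1/12, 2/3] . (a_Q, a_R, a_S, a_T) = 1/4

Solving yields:
  a_Q = 632/943
  a_R = 556/943
  a_S = 423/943
  a_T = 555/943

Starting state is R, so the absorption probability is a_R = 556/943.

Answer: 556/943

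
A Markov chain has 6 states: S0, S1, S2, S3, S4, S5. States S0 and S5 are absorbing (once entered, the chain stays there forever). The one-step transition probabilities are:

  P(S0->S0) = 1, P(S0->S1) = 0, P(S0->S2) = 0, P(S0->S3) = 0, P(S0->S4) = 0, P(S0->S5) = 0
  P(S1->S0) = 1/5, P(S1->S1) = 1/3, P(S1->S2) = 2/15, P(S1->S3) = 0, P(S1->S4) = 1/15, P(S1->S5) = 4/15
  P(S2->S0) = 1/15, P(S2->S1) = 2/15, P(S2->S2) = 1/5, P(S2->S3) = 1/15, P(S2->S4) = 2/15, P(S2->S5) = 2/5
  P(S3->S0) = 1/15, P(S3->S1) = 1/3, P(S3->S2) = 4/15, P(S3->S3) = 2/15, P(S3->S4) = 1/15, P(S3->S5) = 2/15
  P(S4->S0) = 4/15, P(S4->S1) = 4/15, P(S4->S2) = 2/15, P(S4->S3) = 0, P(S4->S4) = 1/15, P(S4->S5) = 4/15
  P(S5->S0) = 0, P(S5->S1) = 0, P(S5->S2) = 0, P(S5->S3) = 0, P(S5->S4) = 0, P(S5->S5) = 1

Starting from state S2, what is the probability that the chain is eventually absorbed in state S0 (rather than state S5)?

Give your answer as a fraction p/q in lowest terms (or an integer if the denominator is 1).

Answer: 2367/9493

Derivation:
Let a_i = P(absorbed in S0 | start in state i).
Boundary conditions: a_S0 = 1, a_S5 = 0.
For each transient state i, a_i = sum_j P(i->j) * a_j:
  a_S1 = 1/5*a_S0 + 1/3*a_S1 + 2/15*a_S2 + 0*a_S3 + 1/15*a_S4 + 4/15*a_S5
  a_S2 = 1/15*a_S0 + 2/15*a_S1 + 1/5*a_S2 + 1/15*a_S3 + 2/15*a_S4 + 2/5*a_S5
  a_S3 = 1/15*a_S0 + 1/3*a_S1 + 4/15*a_S2 + 2/15*a_S3 + 1/15*a_S4 + 2/15*a_S5
  a_S4 = 4/15*a_S0 + 4/15*a_S1 + 2/15*a_S2 + 0*a_S3 + 1/15*a_S4 + 4/15*a_S5

Substituting a_S0 = 1 and a_S5 = 0, rearrange to (I - Q) a = r where r[i] = P(i -> S0):
  [2/3, -2/15, 0, -1/15] . (a_S1, a_S2, a_S3, a_S4) = 1/5
  [-2/15, 4/5, -1/15, -2/15] . (a_S1, a_S2, a_S3, a_S4) = 1/15
  [-1/3, -4/15, 13/15, -1/15] . (a_S1, a_S2, a_S3, a_S4) = 1/15
  [-4/15, -2/15, 0, 14/15] . (a_S1, a_S2, a_S3, a_S4) = 4/15

Solving yields:
  a_S1 = 3733/9493
  a_S2 = 2367/9493
  a_S3 = 3211/9493
  a_S4 = 4117/9493

Starting state is S2, so the absorption probability is a_S2 = 2367/9493.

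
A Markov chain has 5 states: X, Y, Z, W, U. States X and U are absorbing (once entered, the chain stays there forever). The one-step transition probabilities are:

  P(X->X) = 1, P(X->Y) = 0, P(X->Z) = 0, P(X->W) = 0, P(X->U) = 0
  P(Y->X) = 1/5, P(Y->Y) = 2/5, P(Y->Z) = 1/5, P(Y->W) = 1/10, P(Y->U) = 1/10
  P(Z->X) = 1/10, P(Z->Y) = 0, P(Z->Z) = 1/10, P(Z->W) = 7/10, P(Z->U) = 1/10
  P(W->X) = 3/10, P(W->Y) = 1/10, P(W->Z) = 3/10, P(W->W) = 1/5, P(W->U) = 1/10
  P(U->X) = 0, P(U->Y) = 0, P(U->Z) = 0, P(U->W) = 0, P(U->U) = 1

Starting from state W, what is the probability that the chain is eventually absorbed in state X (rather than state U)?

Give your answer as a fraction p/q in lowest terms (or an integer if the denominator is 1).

Answer: 200/283

Derivation:
Let a_i = P(absorbed in X | start in state i).
Boundary conditions: a_X = 1, a_U = 0.
For each transient state i, a_i = sum_j P(i->j) * a_j:
  a_Y = 1/5*a_X + 2/5*a_Y + 1/5*a_Z + 1/10*a_W + 1/10*a_U
  a_Z = 1/10*a_X + 0*a_Y + 1/10*a_Z + 7/10*a_W + 1/10*a_U
  a_W = 3/10*a_X + 1/10*a_Y + 3/10*a_Z + 1/5*a_W + 1/10*a_U

Substituting a_X = 1 and a_U = 0, rearrange to (I - Q) a = r where r[i] = P(i -> X):
  [3/5, -1/5, -1/10] . (a_Y, a_Z, a_W) = 1/5
  [0, 9/10, -7/10] . (a_Y, a_Z, a_W) = 1/10
  [-1/10, -3/10, 4/5] . (a_Y, a_Z, a_W) = 3/10

Solving yields:
  a_Y = 190/283
  a_Z = 187/283
  a_W = 200/283

Starting state is W, so the absorption probability is a_W = 200/283.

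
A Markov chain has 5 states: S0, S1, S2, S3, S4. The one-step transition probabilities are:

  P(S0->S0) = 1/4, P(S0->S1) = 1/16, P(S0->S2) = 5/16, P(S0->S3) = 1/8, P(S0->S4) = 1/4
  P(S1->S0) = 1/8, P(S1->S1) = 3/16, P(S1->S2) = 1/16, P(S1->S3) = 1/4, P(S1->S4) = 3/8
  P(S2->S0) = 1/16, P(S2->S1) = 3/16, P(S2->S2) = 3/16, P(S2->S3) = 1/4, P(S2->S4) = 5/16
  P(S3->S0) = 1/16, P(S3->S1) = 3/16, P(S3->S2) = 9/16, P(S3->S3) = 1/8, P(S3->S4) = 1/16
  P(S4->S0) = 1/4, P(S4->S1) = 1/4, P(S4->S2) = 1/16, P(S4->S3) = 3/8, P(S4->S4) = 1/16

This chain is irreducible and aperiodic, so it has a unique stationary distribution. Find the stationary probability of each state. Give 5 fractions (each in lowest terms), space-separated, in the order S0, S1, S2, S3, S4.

Answer: 5381/38822 7107/38822 9407/38822 8919/38822 572/2773

Derivation:
The stationary distribution satisfies pi = pi * P, i.e.:
  pi_S0 = 1/4*pi_S0 + 1/8*pi_S1 + 1/16*pi_S2 + 1/16*pi_S3 + 1/4*pi_S4
  pi_S1 = 1/16*pi_S0 + 3/16*pi_S1 + 3/16*pi_S2 + 3/16*pi_S3 + 1/4*pi_S4
  pi_S2 = 5/16*pi_S0 + 1/16*pi_S1 + 3/16*pi_S2 + 9/16*pi_S3 + 1/16*pi_S4
  pi_S3 = 1/8*pi_S0 + 1/4*pi_S1 + 1/4*pi_S2 + 1/8*pi_S3 + 3/8*pi_S4
  pi_S4 = 1/4*pi_S0 + 3/8*pi_S1 + 5/16*pi_S2 + 1/16*pi_S3 + 1/16*pi_S4
with normalization: pi_S0 + pi_S1 + pi_S2 + pi_S3 + pi_S4 = 1.

Using the first 4 balance equations plus normalization, the linear system A*pi = b is:
  [-3/4, 1/8, 1/16, 1/16, 1/4] . pi = 0
  [1/16, -13/16, 3/16, 3/16, 1/4] . pi = 0
  [5/16, 1/16, -13/16, 9/16, 1/16] . pi = 0
  [1/8, 1/4, 1/4, -7/8, 3/8] . pi = 0
  [1, 1, 1, 1, 1] . pi = 1

Solving yields:
  pi_S0 = 5381/38822
  pi_S1 = 7107/38822
  pi_S2 = 9407/38822
  pi_S3 = 8919/38822
  pi_S4 = 572/2773

Verification (pi * P):
  5381/38822*1/4 + 7107/38822*1/8 + 9407/38822*1/16 + 8919/38822*1/16 + 572/2773*1/4 = 5381/38822 = pi_S0  (ok)
  5381/38822*1/16 + 7107/38822*3/16 + 9407/38822*3/16 + 8919/38822*3/16 + 572/2773*1/4 = 7107/38822 = pi_S1  (ok)
  5381/38822*5/16 + 7107/38822*1/16 + 9407/38822*3/16 + 8919/38822*9/16 + 572/2773*1/16 = 9407/38822 = pi_S2  (ok)
  5381/38822*1/8 + 7107/38822*1/4 + 9407/38822*1/4 + 8919/38822*1/8 + 572/2773*3/8 = 8919/38822 = pi_S3  (ok)
  5381/38822*1/4 + 7107/38822*3/8 + 9407/38822*5/16 + 8919/38822*1/16 + 572/2773*1/16 = 572/2773 = pi_S4  (ok)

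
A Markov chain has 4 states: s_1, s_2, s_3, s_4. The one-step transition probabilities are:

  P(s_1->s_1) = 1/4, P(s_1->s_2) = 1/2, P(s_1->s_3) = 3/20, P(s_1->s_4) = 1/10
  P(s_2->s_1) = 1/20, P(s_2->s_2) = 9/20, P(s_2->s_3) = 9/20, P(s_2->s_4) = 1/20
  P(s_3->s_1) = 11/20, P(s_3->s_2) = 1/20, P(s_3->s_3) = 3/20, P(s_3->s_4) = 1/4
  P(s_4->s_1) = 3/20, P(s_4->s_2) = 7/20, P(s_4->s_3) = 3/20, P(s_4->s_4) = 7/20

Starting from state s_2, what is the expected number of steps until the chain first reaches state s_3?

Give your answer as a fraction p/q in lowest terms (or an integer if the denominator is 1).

Let h_i = expected steps to first reach s_3 from state i.
Boundary: h_s_3 = 0.
First-step equations for the other states:
  h_s_1 = 1 + 1/4*h_s_1 + 1/2*h_s_2 + 3/20*h_s_3 + 1/10*h_s_4
  h_s_2 = 1 + 1/20*h_s_1 + 9/20*h_s_2 + 9/20*h_s_3 + 1/20*h_s_4
  h_s_4 = 1 + 3/20*h_s_1 + 7/20*h_s_2 + 3/20*h_s_3 + 7/20*h_s_4

Substituting h_s_3 = 0 and rearranging gives the linear system (I - Q) h = 1:
  [3/4, -1/2, -1/10] . (h_s_1, h_s_2, h_s_4) = 1
  [-1/20, 11/20, -1/20] . (h_s_1, h_s_2, h_s_4) = 1
  [-3/20, -7/20, 13/20] . (h_s_1, h_s_2, h_s_4) = 1

Solving yields:
  h_s_1 = 52/15
  h_s_2 = 37/15
  h_s_4 = 11/3

Starting state is s_2, so the expected hitting time is h_s_2 = 37/15.

Answer: 37/15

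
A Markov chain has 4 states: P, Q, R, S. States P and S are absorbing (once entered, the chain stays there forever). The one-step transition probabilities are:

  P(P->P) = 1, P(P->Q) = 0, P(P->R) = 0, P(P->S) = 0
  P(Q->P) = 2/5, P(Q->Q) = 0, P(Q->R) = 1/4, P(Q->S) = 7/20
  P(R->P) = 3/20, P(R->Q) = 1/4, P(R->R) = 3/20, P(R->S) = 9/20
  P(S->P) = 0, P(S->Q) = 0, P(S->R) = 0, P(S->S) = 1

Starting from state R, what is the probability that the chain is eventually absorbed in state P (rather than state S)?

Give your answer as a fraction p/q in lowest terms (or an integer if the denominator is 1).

Let a_i = P(absorbed in P | start in state i).
Boundary conditions: a_P = 1, a_S = 0.
For each transient state i, a_i = sum_j P(i->j) * a_j:
  a_Q = 2/5*a_P + 0*a_Q + 1/4*a_R + 7/20*a_S
  a_R = 3/20*a_P + 1/4*a_Q + 3/20*a_R + 9/20*a_S

Substituting a_P = 1 and a_S = 0, rearrange to (I - Q) a = r where r[i] = P(i -> P):
  [1, -1/4] . (a_Q, a_R) = 2/5
  [-1/4, 17/20] . (a_Q, a_R) = 3/20

Solving yields:
  a_Q = 151/315
  a_R = 20/63

Starting state is R, so the absorption probability is a_R = 20/63.

Answer: 20/63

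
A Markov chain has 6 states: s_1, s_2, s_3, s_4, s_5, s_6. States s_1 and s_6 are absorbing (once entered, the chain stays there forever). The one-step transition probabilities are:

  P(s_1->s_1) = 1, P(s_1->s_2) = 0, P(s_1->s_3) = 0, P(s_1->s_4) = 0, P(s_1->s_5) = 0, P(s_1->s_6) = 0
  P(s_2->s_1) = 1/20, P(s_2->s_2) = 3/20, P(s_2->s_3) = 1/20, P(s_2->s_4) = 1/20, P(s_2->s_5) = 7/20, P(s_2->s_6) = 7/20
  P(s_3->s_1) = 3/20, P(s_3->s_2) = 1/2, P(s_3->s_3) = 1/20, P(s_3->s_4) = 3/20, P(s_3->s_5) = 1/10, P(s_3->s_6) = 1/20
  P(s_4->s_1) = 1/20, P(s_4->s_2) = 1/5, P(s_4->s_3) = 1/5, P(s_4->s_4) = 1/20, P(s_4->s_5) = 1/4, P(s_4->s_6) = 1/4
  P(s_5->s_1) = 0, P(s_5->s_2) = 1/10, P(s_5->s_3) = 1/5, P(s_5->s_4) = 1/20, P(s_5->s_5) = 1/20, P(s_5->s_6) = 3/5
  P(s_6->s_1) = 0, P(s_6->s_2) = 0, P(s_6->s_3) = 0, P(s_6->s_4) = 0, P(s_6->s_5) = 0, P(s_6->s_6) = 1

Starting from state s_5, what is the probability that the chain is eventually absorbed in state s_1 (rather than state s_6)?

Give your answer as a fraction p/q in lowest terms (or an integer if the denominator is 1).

Let a_i = P(absorbed in s_1 | start in state i).
Boundary conditions: a_s_1 = 1, a_s_6 = 0.
For each transient state i, a_i = sum_j P(i->j) * a_j:
  a_s_2 = 1/20*a_s_1 + 3/20*a_s_2 + 1/20*a_s_3 + 1/20*a_s_4 + 7/20*a_s_5 + 7/20*a_s_6
  a_s_3 = 3/20*a_s_1 + 1/2*a_s_2 + 1/20*a_s_3 + 3/20*a_s_4 + 1/10*a_s_5 + 1/20*a_s_6
  a_s_4 = 1/20*a_s_1 + 1/5*a_s_2 + 1/5*a_s_3 + 1/20*a_s_4 + 1/4*a_s_5 + 1/4*a_s_6
  a_s_5 = 0*a_s_1 + 1/10*a_s_2 + 1/5*a_s_3 + 1/20*a_s_4 + 1/20*a_s_5 + 3/5*a_s_6

Substituting a_s_1 = 1 and a_s_6 = 0, rearrange to (I - Q) a = r where r[i] = P(i -> s_1):
  [17/20, -1/20, -1/20, -7/20] . (a_s_2, a_s_3, a_s_4, a_s_5) = 1/20
  [-1/2, 19/20, -3/20, -1/10] . (a_s_2, a_s_3, a_s_4, a_s_5) = 3/20
  [-1/5, -1/5, 19/20, -1/4] . (a_s_2, a_s_3, a_s_4, a_s_5) = 1/20
  [-1/10, -1/5, -1/20, 19/20] . (a_s_2, a_s_3, a_s_4, a_s_5) = 0

Solving yields:
  a_s_2 = 3327/29846
  a_s_3 = 7381/29846
  a_s_4 = 4387/29846
  a_s_5 = 2135/29846

Starting state is s_5, so the absorption probability is a_s_5 = 2135/29846.

Answer: 2135/29846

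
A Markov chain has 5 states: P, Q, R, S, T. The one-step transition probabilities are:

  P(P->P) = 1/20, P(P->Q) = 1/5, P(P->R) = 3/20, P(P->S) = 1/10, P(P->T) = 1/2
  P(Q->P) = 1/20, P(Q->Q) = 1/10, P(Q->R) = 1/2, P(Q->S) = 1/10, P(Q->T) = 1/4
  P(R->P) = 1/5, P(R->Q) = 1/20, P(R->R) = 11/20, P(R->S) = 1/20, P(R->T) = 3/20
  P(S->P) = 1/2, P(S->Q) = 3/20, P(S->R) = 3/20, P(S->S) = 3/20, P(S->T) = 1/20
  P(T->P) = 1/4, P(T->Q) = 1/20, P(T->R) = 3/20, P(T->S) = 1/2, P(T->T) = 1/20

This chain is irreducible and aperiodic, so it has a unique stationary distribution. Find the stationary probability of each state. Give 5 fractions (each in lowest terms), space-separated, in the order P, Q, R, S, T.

The stationary distribution satisfies pi = pi * P, i.e.:
  pi_P = 1/20*pi_P + 1/20*pi_Q + 1/5*pi_R + 1/2*pi_S + 1/4*pi_T
  pi_Q = 1/5*pi_P + 1/10*pi_Q + 1/20*pi_R + 3/20*pi_S + 1/20*pi_T
  pi_R = 3/20*pi_P + 1/2*pi_Q + 11/20*pi_R + 3/20*pi_S + 3/20*pi_T
  pi_S = 1/10*pi_P + 1/10*pi_Q + 1/20*pi_R + 3/20*pi_S + 1/2*pi_T
  pi_T = 1/2*pi_P + 1/4*pi_Q + 3/20*pi_R + 1/20*pi_S + 1/20*pi_T
with normalization: pi_P + pi_Q + pi_R + pi_S + pi_T = 1.

Using the first 4 balance equations plus normalization, the linear system A*pi = b is:
  [-19/20, 1/20, 1/5, 1/2, 1/4] . pi = 0
  [1/5, -9/10, 1/20, 3/20, 1/20] . pi = 0
  [3/20, 1/2, -9/20, 3/20, 3/20] . pi = 0
  [1/10, 1/10, 1/20, -17/20, 1/2] . pi = 0
  [1, 1, 1, 1, 1] . pi = 1

Solving yields:
  pi_P = 1657/7748
  pi_Q = 405/3874
  pi_R = 4819/15496
  pi_S = 2671/15496
  pi_T = 384/1937

Verification (pi * P):
  1657/7748*1/20 + 405/3874*1/20 + 4819/15496*1/5 + 2671/15496*1/2 + 384/1937*1/4 = 1657/7748 = pi_P  (ok)
  1657/7748*1/5 + 405/3874*1/10 + 4819/15496*1/20 + 2671/15496*3/20 + 384/1937*1/20 = 405/3874 = pi_Q  (ok)
  1657/7748*3/20 + 405/3874*1/2 + 4819/15496*11/20 + 2671/15496*3/20 + 384/1937*3/20 = 4819/15496 = pi_R  (ok)
  1657/7748*1/10 + 405/3874*1/10 + 4819/15496*1/20 + 2671/15496*3/20 + 384/1937*1/2 = 2671/15496 = pi_S  (ok)
  1657/7748*1/2 + 405/3874*1/4 + 4819/15496*3/20 + 2671/15496*1/20 + 384/1937*1/20 = 384/1937 = pi_T  (ok)

Answer: 1657/7748 405/3874 4819/15496 2671/15496 384/1937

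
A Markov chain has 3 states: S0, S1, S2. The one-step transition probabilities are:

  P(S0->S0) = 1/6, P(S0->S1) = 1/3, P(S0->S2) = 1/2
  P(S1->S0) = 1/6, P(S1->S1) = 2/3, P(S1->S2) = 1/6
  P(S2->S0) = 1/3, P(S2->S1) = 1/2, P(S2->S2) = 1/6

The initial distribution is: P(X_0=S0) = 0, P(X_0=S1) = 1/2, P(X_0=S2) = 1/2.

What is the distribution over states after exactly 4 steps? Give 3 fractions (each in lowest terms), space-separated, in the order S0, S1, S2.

Propagating the distribution step by step (d_{t+1} = d_t * P):
d_0 = (S0=0, S1=1/2, S2=1/2)
  d_1[S0] = 0*1/6 + 1/2*1/6 + 1/2*1/3 = 1/4
  d_1[S1] = 0*1/3 + 1/2*2/3 + 1/2*1/2 = 7/12
  d_1[S2] = 0*1/2 + 1/2*1/6 + 1/2*1/6 = 1/6
d_1 = (S0=1/4, S1=7/12, S2=1/6)
  d_2[S0] = 1/4*1/6 + 7/12*1/6 + 1/6*1/3 = 7/36
  d_2[S1] = 1/4*1/3 + 7/12*2/3 + 1/6*1/2 = 5/9
  d_2[S2] = 1/4*1/2 + 7/12*1/6 + 1/6*1/6 = 1/4
d_2 = (S0=7/36, S1=5/9, S2=1/4)
  d_3[S0] = 7/36*1/6 + 5/9*1/6 + 1/4*1/3 = 5/24
  d_3[S1] = 7/36*1/3 + 5/9*2/3 + 1/4*1/2 = 121/216
  d_3[S2] = 7/36*1/2 + 5/9*1/6 + 1/4*1/6 = 25/108
d_3 = (S0=5/24, S1=121/216, S2=25/108)
  d_4[S0] = 5/24*1/6 + 121/216*1/6 + 25/108*1/3 = 133/648
  d_4[S1] = 5/24*1/3 + 121/216*2/3 + 25/108*1/2 = 181/324
  d_4[S2] = 5/24*1/2 + 121/216*1/6 + 25/108*1/6 = 17/72
d_4 = (S0=133/648, S1=181/324, S2=17/72)

Answer: 133/648 181/324 17/72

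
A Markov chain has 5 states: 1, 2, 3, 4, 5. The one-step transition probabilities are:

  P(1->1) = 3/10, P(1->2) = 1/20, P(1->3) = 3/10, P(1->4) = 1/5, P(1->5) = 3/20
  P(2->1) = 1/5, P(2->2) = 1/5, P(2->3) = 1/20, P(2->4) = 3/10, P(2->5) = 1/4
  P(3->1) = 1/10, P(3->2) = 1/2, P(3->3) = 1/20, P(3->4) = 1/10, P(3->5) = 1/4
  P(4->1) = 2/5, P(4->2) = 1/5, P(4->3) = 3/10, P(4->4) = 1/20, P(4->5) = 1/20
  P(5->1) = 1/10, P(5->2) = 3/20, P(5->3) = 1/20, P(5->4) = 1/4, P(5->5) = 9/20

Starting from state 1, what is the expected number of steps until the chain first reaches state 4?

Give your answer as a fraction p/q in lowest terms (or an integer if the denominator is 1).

Answer: 67600/14517

Derivation:
Let h_i = expected steps to first reach 4 from state i.
Boundary: h_4 = 0.
First-step equations for the other states:
  h_1 = 1 + 3/10*h_1 + 1/20*h_2 + 3/10*h_3 + 1/5*h_4 + 3/20*h_5
  h_2 = 1 + 1/5*h_1 + 1/5*h_2 + 1/20*h_3 + 3/10*h_4 + 1/4*h_5
  h_3 = 1 + 1/10*h_1 + 1/2*h_2 + 1/20*h_3 + 1/10*h_4 + 1/4*h_5
  h_5 = 1 + 1/10*h_1 + 3/20*h_2 + 1/20*h_3 + 1/4*h_4 + 9/20*h_5

Substituting h_4 = 0 and rearranging gives the linear system (I - Q) h = 1:
  [7/10, -1/20, -3/10, -3/20] . (h_1, h_2, h_3, h_5) = 1
  [-1/5, 4/5, -1/20, -1/4] . (h_1, h_2, h_3, h_5) = 1
  [-1/10, -1/2, 19/20, -1/4] . (h_1, h_2, h_3, h_5) = 1
  [-1/10, -3/20, -1/20, 11/20] . (h_1, h_2, h_3, h_5) = 1

Solving yields:
  h_1 = 67600/14517
  h_2 = 58400/14517
  h_3 = 69160/14517
  h_5 = 20300/4839

Starting state is 1, so the expected hitting time is h_1 = 67600/14517.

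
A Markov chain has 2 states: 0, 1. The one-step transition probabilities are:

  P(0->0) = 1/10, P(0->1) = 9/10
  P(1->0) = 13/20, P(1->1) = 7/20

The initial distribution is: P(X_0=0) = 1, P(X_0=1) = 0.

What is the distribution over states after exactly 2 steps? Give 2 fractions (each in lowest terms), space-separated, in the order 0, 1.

Propagating the distribution step by step (d_{t+1} = d_t * P):
d_0 = (0=1, 1=0)
  d_1[0] = 1*1/10 + 0*13/20 = 1/10
  d_1[1] = 1*9/10 + 0*7/20 = 9/10
d_1 = (0=1/10, 1=9/10)
  d_2[0] = 1/10*1/10 + 9/10*13/20 = 119/200
  d_2[1] = 1/10*9/10 + 9/10*7/20 = 81/200
d_2 = (0=119/200, 1=81/200)

Answer: 119/200 81/200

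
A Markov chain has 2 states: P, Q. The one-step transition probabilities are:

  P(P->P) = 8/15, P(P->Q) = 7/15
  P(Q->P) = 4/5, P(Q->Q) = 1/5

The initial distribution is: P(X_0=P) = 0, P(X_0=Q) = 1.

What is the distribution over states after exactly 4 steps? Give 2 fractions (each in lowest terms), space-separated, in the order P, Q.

Propagating the distribution step by step (d_{t+1} = d_t * P):
d_0 = (P=0, Q=1)
  d_1[P] = 0*8/15 + 1*4/5 = 4/5
  d_1[Q] = 0*7/15 + 1*1/5 = 1/5
d_1 = (P=4/5, Q=1/5)
  d_2[P] = 4/5*8/15 + 1/5*4/5 = 44/75
  d_2[Q] = 4/5*7/15 + 1/5*1/5 = 31/75
d_2 = (P=44/75, Q=31/75)
  d_3[P] = 44/75*8/15 + 31/75*4/5 = 724/1125
  d_3[Q] = 44/75*7/15 + 31/75*1/5 = 401/1125
d_3 = (P=724/1125, Q=401/1125)
  d_4[P] = 724/1125*8/15 + 401/1125*4/5 = 10604/16875
  d_4[Q] = 724/1125*7/15 + 401/1125*1/5 = 6271/16875
d_4 = (P=10604/16875, Q=6271/16875)

Answer: 10604/16875 6271/16875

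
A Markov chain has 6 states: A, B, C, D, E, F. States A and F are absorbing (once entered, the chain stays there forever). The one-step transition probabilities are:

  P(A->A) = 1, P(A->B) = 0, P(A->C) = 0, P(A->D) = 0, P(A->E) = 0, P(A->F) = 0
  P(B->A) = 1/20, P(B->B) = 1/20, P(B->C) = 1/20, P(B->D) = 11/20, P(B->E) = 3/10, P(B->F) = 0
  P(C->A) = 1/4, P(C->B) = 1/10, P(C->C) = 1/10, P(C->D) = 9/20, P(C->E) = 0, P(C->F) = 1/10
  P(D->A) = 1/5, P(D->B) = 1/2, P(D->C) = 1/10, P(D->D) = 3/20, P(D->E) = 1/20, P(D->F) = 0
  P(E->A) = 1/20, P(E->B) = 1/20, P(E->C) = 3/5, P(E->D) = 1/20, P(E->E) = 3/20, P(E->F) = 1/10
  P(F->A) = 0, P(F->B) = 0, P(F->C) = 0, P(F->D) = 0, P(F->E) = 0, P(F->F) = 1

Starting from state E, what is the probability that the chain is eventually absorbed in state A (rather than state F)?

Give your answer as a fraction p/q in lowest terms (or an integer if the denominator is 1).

Answer: 29951/41885

Derivation:
Let a_i = P(absorbed in A | start in state i).
Boundary conditions: a_A = 1, a_F = 0.
For each transient state i, a_i = sum_j P(i->j) * a_j:
  a_B = 1/20*a_A + 1/20*a_B + 1/20*a_C + 11/20*a_D + 3/10*a_E + 0*a_F
  a_C = 1/4*a_A + 1/10*a_B + 1/10*a_C + 9/20*a_D + 0*a_E + 1/10*a_F
  a_D = 1/5*a_A + 1/2*a_B + 1/10*a_C + 3/20*a_D + 1/20*a_E + 0*a_F
  a_E = 1/20*a_A + 1/20*a_B + 3/5*a_C + 1/20*a_D + 3/20*a_E + 1/10*a_F

Substituting a_A = 1 and a_F = 0, rearrange to (I - Q) a = r where r[i] = P(i -> A):
  [19/20, -1/20, -11/20, -3/10] . (a_B, a_C, a_D, a_E) = 1/20
  [-1/10, 9/10, -9/20, 0] . (a_B, a_C, a_D, a_E) = 1/4
  [-1/2, -1/10, 17/20, -1/20] . (a_B, a_C, a_D, a_E) = 1/5
  [-1/20, -3/5, -1/20, 17/20] . (a_B, a_C, a_D, a_E) = 1/20

Solving yields:
  a_B = 6791/8377
  a_C = 33153/41885
  a_D = 35491/41885
  a_E = 29951/41885

Starting state is E, so the absorption probability is a_E = 29951/41885.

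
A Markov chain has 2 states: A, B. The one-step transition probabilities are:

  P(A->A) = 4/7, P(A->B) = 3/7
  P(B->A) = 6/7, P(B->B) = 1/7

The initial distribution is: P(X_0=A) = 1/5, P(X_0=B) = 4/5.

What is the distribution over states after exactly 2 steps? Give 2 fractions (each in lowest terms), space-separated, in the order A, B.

Propagating the distribution step by step (d_{t+1} = d_t * P):
d_0 = (A=1/5, B=4/5)
  d_1[A] = 1/5*4/7 + 4/5*6/7 = 4/5
  d_1[B] = 1/5*3/7 + 4/5*1/7 = 1/5
d_1 = (A=4/5, B=1/5)
  d_2[A] = 4/5*4/7 + 1/5*6/7 = 22/35
  d_2[B] = 4/5*3/7 + 1/5*1/7 = 13/35
d_2 = (A=22/35, B=13/35)

Answer: 22/35 13/35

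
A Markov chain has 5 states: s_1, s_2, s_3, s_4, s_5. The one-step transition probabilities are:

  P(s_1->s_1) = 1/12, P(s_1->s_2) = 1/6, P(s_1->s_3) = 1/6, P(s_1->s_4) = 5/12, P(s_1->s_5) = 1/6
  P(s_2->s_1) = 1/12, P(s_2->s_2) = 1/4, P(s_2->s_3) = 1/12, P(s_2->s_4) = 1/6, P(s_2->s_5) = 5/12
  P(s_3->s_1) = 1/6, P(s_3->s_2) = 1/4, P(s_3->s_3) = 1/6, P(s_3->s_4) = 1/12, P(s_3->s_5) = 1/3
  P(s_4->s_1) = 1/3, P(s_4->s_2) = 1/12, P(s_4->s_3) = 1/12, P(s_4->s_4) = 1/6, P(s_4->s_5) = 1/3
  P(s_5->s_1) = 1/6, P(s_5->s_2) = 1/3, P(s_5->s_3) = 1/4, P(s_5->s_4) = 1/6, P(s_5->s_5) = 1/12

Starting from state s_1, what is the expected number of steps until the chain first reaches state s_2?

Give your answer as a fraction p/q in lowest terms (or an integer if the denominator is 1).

Answer: 27984/5485

Derivation:
Let h_i = expected steps to first reach s_2 from state i.
Boundary: h_s_2 = 0.
First-step equations for the other states:
  h_s_1 = 1 + 1/12*h_s_1 + 1/6*h_s_2 + 1/6*h_s_3 + 5/12*h_s_4 + 1/6*h_s_5
  h_s_3 = 1 + 1/6*h_s_1 + 1/4*h_s_2 + 1/6*h_s_3 + 1/12*h_s_4 + 1/3*h_s_5
  h_s_4 = 1 + 1/3*h_s_1 + 1/12*h_s_2 + 1/12*h_s_3 + 1/6*h_s_4 + 1/3*h_s_5
  h_s_5 = 1 + 1/6*h_s_1 + 1/3*h_s_2 + 1/4*h_s_3 + 1/6*h_s_4 + 1/12*h_s_5

Substituting h_s_2 = 0 and rearranging gives the linear system (I - Q) h = 1:
  [11/12, -1/6, -5/12, -1/6] . (h_s_1, h_s_3, h_s_4, h_s_5) = 1
  [-1/6, 5/6, -1/12, -1/3] . (h_s_1, h_s_3, h_s_4, h_s_5) = 1
  [-1/3, -1/12, 5/6, -1/3] . (h_s_1, h_s_3, h_s_4, h_s_5) = 1
  [-1/6, -1/4, -1/6, 11/12] . (h_s_1, h_s_3, h_s_4, h_s_5) = 1

Solving yields:
  h_s_1 = 27984/5485
  h_s_3 = 24348/5485
  h_s_4 = 29436/5485
  h_s_5 = 23064/5485

Starting state is s_1, so the expected hitting time is h_s_1 = 27984/5485.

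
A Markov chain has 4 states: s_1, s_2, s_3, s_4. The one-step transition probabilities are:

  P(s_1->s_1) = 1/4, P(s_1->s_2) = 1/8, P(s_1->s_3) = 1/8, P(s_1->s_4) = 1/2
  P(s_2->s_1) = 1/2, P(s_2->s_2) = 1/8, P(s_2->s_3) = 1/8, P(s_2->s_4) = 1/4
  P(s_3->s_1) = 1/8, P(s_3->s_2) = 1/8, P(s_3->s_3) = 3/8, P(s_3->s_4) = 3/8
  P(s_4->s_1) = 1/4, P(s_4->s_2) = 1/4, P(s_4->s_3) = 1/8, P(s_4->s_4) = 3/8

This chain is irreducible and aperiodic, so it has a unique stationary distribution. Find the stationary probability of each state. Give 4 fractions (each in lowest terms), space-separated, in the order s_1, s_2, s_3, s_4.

Answer: 121/444 77/444 1/6 43/111

Derivation:
The stationary distribution satisfies pi = pi * P, i.e.:
  pi_s_1 = 1/4*pi_s_1 + 1/2*pi_s_2 + 1/8*pi_s_3 + 1/4*pi_s_4
  pi_s_2 = 1/8*pi_s_1 + 1/8*pi_s_2 + 1/8*pi_s_3 + 1/4*pi_s_4
  pi_s_3 = 1/8*pi_s_1 + 1/8*pi_s_2 + 3/8*pi_s_3 + 1/8*pi_s_4
  pi_s_4 = 1/2*pi_s_1 + 1/4*pi_s_2 + 3/8*pi_s_3 + 3/8*pi_s_4
with normalization: pi_s_1 + pi_s_2 + pi_s_3 + pi_s_4 = 1.

Using the first 3 balance equations plus normalization, the linear system A*pi = b is:
  [-3/4, 1/2, 1/8, 1/4] . pi = 0
  [1/8, -7/8, 1/8, 1/4] . pi = 0
  [1/8, 1/8, -5/8, 1/8] . pi = 0
  [1, 1, 1, 1] . pi = 1

Solving yields:
  pi_s_1 = 121/444
  pi_s_2 = 77/444
  pi_s_3 = 1/6
  pi_s_4 = 43/111

Verification (pi * P):
  121/444*1/4 + 77/444*1/2 + 1/6*1/8 + 43/111*1/4 = 121/444 = pi_s_1  (ok)
  121/444*1/8 + 77/444*1/8 + 1/6*1/8 + 43/111*1/4 = 77/444 = pi_s_2  (ok)
  121/444*1/8 + 77/444*1/8 + 1/6*3/8 + 43/111*1/8 = 1/6 = pi_s_3  (ok)
  121/444*1/2 + 77/444*1/4 + 1/6*3/8 + 43/111*3/8 = 43/111 = pi_s_4  (ok)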